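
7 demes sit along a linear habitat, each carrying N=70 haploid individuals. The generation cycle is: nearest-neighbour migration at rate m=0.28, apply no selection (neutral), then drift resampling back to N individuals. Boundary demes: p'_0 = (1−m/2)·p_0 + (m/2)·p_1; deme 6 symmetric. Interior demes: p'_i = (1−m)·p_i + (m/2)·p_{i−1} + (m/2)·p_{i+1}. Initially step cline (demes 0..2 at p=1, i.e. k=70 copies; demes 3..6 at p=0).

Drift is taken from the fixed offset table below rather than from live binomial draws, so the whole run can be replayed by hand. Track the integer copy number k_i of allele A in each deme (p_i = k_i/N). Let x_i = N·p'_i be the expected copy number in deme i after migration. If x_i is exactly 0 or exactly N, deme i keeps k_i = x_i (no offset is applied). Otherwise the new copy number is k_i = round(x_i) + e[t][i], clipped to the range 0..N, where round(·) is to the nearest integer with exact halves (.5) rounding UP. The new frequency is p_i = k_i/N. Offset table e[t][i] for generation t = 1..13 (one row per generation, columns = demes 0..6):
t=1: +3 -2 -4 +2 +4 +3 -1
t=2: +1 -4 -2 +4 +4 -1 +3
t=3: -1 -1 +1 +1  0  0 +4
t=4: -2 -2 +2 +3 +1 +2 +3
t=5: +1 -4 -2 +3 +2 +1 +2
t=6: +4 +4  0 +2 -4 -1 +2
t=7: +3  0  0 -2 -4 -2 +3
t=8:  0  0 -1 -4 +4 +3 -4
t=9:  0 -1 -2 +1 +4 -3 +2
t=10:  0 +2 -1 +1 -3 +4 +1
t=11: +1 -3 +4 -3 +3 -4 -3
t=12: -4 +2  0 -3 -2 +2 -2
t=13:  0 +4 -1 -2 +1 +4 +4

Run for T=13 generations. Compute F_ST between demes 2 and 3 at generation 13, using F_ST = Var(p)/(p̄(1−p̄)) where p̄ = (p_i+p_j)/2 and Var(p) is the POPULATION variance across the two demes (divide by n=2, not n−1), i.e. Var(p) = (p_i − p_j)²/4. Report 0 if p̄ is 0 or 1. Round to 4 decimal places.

0.0596

t=0: k=[70 70 70 0 0 0 0]
t=1: x=[70.0000 70.0000 60.2000 9.8000 0.0000 0.0000 0.0000] k=[70 70 56 12 0 0 0]
t=2: x=[70.0000 68.0400 51.8000 16.4800 1.6800 0.0000 0.0000] k=[70 64 50 20 6 0 0]
t=3: x=[69.1600 62.8800 47.7600 22.2400 7.1200 0.8400 0.0000] k=[68 62 49 23 7 1 0]
t=4: x=[67.1600 61.0200 47.1800 24.4000 8.4000 1.7000 0.1400] k=[65 59 49 27 9 4 3]
t=5: x=[64.1600 58.4400 47.3200 27.5600 10.8200 4.5600 3.1400] k=[65 54 45 31 13 6 5]
t=6: x=[63.4600 54.2800 44.3000 30.4400 14.5400 6.8400 5.1400] k=[67 58 44 32 11 6 7]
t=7: x=[65.7400 57.3000 44.2800 30.7400 13.2400 6.8400 6.8600] k=[69 57 44 29 9 5 10]
t=8: x=[67.3200 56.8600 43.7200 28.3000 11.2400 6.2600 9.3000] k=[67 57 43 24 15 9 5]
t=9: x=[65.6000 56.4400 42.3000 25.4000 15.4200 9.2800 5.5600] k=[66 55 40 26 19 6 8]
t=10: x=[64.4600 54.4400 40.1400 26.9800 18.1600 8.1000 7.7200] k=[64 56 39 28 15 12 9]
t=11: x=[62.8800 54.7400 39.8400 27.7200 16.4000 12.0000 9.4200] k=[64 52 44 25 19 8 6]
t=12: x=[62.3200 52.5600 42.4600 26.8200 18.3000 9.2600 6.2800] k=[58 55 42 24 16 11 4]
t=13: x=[57.5800 53.6000 41.3000 25.4000 16.4200 10.7200 4.9800] k=[58 58 40 23 17 15 9]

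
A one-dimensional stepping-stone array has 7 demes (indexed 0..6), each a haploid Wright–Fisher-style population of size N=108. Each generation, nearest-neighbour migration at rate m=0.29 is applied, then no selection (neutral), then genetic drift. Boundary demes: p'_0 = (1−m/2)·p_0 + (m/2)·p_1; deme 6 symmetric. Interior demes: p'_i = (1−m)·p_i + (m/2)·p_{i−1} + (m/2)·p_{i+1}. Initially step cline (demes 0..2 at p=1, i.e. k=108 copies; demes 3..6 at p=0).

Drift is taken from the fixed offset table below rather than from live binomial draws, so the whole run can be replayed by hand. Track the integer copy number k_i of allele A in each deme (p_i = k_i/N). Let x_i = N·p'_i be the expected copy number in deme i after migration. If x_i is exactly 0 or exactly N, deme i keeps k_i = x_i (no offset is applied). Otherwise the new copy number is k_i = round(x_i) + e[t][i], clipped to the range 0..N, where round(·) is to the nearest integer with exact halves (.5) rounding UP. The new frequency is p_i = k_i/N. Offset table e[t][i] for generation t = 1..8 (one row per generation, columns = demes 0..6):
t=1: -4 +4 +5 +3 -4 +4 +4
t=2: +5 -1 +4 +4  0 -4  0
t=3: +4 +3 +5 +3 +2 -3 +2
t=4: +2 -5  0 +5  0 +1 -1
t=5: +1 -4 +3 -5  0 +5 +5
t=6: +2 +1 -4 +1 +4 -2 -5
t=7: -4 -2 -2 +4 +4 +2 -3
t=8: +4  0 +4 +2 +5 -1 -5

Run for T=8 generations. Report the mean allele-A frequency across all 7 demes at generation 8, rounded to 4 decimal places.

t=0: k=[108 108 108 0 0 0 0]
t=1: x=[108.0000 108.0000 92.3400 15.6600 0.0000 0.0000 0.0000] k=[108 108 97 19 0 0 0]
t=2: x=[108.0000 106.4050 87.2850 27.5550 2.7550 0.0000 0.0000] k=[108 105 91 32 3 0 0]
t=3: x=[107.5650 103.4050 84.4750 36.3500 6.7700 0.4350 0.0000] k=[108 106 89 39 9 0 0]
t=4: x=[107.7100 103.8250 84.2150 41.9000 12.0450 1.3050 0.0000] k=[108 99 84 47 12 2 0]
t=5: x=[106.6950 98.1300 80.8100 47.2900 15.6250 3.1600 0.2900] k=[108 94 84 42 16 8 5]
t=6: x=[105.9700 94.5800 79.3600 44.3200 18.6100 8.7250 5.4350] k=[108 96 75 45 23 7 0]
t=7: x=[106.2600 94.6950 73.6950 46.1600 23.8700 8.3050 1.0150] k=[102 93 72 50 28 10 0]
t=8: x=[100.6950 91.2600 71.8550 50.0000 28.5800 11.1600 1.4500] k=[105 91 76 52 34 10 0]

0.4868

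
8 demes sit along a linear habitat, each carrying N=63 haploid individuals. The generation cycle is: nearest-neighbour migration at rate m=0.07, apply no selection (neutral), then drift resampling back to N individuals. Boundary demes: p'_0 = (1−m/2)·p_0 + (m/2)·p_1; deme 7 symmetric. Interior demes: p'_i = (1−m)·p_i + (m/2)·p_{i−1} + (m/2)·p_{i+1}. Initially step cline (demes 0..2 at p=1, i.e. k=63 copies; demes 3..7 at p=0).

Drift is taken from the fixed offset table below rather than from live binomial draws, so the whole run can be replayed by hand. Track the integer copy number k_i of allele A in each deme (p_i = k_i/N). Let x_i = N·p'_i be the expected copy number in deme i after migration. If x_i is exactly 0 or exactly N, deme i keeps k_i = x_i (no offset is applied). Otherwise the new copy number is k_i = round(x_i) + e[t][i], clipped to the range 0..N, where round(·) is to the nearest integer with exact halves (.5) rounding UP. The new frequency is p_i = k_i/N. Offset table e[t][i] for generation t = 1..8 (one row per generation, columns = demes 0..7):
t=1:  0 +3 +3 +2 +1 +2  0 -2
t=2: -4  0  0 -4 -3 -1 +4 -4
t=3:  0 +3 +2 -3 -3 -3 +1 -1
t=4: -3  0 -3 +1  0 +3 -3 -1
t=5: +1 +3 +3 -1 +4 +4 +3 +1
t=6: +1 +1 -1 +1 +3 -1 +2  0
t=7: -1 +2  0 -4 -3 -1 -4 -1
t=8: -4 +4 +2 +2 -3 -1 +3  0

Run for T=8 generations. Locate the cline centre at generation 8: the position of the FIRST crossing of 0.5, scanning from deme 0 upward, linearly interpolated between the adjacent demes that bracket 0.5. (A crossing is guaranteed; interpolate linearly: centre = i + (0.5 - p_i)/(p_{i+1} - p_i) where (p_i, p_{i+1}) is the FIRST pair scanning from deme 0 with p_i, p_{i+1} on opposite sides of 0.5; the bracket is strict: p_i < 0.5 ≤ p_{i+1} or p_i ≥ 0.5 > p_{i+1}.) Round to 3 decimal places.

t=0: k=[63 63 63 0 0 0 0 0]
t=1: x=[63.0000 63.0000 60.7950 2.2050 0.0000 0.0000 0.0000 0.0000] k=[63 63 63 4 0 0 0 0]
t=2: x=[63.0000 63.0000 60.9350 5.9250 0.1400 0.0000 0.0000 0.0000] k=[63 63 61 2 0 0 0 0]
t=3: x=[63.0000 62.9300 59.0050 3.9950 0.0700 0.0000 0.0000 0.0000] k=[63 63 61 1 0 0 0 0]
t=4: x=[63.0000 62.9300 58.9700 3.0650 0.0350 0.0000 0.0000 0.0000] k=[63 63 56 4 0 0 0 0]
t=5: x=[63.0000 62.7550 54.4250 5.6800 0.1400 0.0000 0.0000 0.0000] k=[63 63 57 5 4 0 0 0]
t=6: x=[63.0000 62.7900 55.3900 6.7850 3.8950 0.1400 0.0000 0.0000] k=[63 63 54 8 7 0 0 0]
t=7: x=[63.0000 62.6850 52.7050 9.5750 6.7900 0.2450 0.0000 0.0000] k=[63 63 53 6 4 0 0 0]
t=8: x=[63.0000 62.6500 51.7050 7.5750 3.9300 0.1400 0.0000 0.0000] k=[63 63 54 10 1 0 0 0]

2.511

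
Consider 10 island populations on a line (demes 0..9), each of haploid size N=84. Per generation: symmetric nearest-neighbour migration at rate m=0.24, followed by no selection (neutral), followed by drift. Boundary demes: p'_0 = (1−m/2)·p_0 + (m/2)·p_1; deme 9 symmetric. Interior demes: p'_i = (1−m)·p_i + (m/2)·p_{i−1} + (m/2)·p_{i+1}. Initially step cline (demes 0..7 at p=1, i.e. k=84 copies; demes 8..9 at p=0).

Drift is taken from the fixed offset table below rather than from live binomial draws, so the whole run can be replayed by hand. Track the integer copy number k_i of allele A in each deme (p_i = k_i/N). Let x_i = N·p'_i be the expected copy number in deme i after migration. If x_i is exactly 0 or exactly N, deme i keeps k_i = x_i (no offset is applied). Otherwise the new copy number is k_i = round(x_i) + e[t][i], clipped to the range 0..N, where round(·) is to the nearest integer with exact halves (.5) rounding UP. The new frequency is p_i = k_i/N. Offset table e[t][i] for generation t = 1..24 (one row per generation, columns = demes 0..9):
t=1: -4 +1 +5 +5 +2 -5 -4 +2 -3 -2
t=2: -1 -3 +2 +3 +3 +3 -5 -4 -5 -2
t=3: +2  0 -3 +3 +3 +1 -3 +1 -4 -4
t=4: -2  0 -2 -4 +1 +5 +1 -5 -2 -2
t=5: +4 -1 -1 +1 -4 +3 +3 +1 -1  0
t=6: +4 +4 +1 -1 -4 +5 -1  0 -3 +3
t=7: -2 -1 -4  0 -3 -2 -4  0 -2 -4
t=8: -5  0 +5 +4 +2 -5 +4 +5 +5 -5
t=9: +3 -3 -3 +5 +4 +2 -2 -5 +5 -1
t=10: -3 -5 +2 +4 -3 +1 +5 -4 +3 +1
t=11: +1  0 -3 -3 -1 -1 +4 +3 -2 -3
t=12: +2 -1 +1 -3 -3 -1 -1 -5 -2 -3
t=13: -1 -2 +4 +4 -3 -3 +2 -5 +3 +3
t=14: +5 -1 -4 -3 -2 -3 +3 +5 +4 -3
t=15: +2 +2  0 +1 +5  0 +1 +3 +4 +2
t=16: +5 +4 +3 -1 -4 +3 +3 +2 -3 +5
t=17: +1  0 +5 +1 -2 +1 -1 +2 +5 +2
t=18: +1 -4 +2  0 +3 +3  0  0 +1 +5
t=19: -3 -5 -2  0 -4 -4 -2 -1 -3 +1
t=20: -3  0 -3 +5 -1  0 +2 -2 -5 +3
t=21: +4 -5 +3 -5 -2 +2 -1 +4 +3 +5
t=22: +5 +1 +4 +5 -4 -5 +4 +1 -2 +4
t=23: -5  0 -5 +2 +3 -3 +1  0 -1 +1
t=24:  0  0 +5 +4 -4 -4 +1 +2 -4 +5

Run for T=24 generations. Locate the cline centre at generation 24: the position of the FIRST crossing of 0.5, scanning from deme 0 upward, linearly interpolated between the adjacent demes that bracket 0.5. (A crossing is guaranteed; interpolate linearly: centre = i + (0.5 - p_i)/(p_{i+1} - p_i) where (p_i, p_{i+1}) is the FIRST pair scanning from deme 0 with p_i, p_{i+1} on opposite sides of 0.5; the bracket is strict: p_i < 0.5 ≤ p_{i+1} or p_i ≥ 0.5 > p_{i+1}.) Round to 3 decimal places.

7.824

t=0: k=[84 84 84 84 84 84 84 84 0 0]
t=1: x=[84.0000 84.0000 84.0000 84.0000 84.0000 84.0000 84.0000 73.9200 10.0800 0.0000] k=[84 84 84 84 84 84 84 76 7 0]
t=2: x=[84.0000 84.0000 84.0000 84.0000 84.0000 84.0000 83.0400 68.6800 14.4400 0.8400] k=[84 84 84 84 84 84 78 65 9 0]
t=3: x=[84.0000 84.0000 84.0000 84.0000 84.0000 83.2800 77.1600 59.8400 14.6400 1.0800] k=[84 84 84 84 84 84 74 61 11 0]
t=4: x=[84.0000 84.0000 84.0000 84.0000 84.0000 82.8000 73.6400 56.5600 15.6800 1.3200] k=[84 84 84 84 84 84 75 52 14 0]
t=5: x=[84.0000 84.0000 84.0000 84.0000 84.0000 82.9200 73.3200 50.2000 16.8800 1.6800] k=[84 84 84 84 84 84 76 51 16 2]
t=6: x=[84.0000 84.0000 84.0000 84.0000 84.0000 83.0400 73.9600 49.8000 18.5200 3.6800] k=[84 84 84 84 84 84 73 50 16 7]
t=7: x=[84.0000 84.0000 84.0000 84.0000 84.0000 82.6800 71.5600 48.6800 19.0000 8.0800] k=[84 84 84 84 84 81 68 49 17 4]
t=8: x=[84.0000 84.0000 84.0000 84.0000 83.6400 79.8000 67.2800 47.4400 19.2800 5.5600] k=[84 84 84 84 84 75 71 52 24 1]
t=9: x=[84.0000 84.0000 84.0000 84.0000 82.9200 75.6000 69.2000 50.9200 24.6000 3.7600] k=[84 84 84 84 84 78 67 46 30 3]
t=10: x=[84.0000 84.0000 84.0000 84.0000 83.2800 77.4000 65.8000 46.6000 28.6800 6.2400] k=[84 84 84 84 80 78 71 43 32 7]
t=11: x=[84.0000 84.0000 84.0000 83.5200 80.2400 77.4000 68.4800 45.0400 30.3200 10.0000] k=[84 84 84 81 79 76 72 48 28 7]
t=12: x=[84.0000 84.0000 83.6400 81.1200 78.8800 75.8800 69.6000 48.4800 27.8800 9.5200] k=[84 84 84 78 76 75 69 43 26 7]
t=13: x=[84.0000 84.0000 83.2800 78.4800 76.1200 74.4000 66.6000 44.0800 25.7600 9.2800] k=[84 84 84 82 73 71 69 39 29 12]
t=14: x=[84.0000 84.0000 83.7600 81.1600 73.8400 71.0000 65.6400 41.4000 28.1600 14.0400] k=[84 84 80 78 72 68 69 46 32 11]
t=15: x=[84.0000 83.5200 80.2400 77.5200 72.2400 68.6000 66.1200 47.0800 31.1600 13.5200] k=[84 84 80 79 77 69 67 50 35 16]
t=16: x=[84.0000 83.5200 80.3600 78.8800 76.2800 69.7200 65.2000 50.2400 34.5200 18.2800] k=[84 84 83 78 72 73 68 52 32 23]
t=17: x=[84.0000 83.8800 82.5200 77.8800 72.8400 72.2800 66.6800 51.5200 33.3200 24.0800] k=[84 84 84 79 71 73 66 54 38 26]
t=18: x=[84.0000 84.0000 83.4000 78.6400 72.2000 71.9200 65.4000 53.5200 38.4800 27.4400] k=[84 84 84 79 75 75 65 54 39 32]
t=19: x=[84.0000 84.0000 83.4000 79.1200 75.4800 73.8000 64.8800 53.5200 39.9600 32.8400] k=[84 84 81 79 71 70 63 53 37 34]
t=20: x=[84.0000 83.6400 81.1200 78.2800 71.8400 69.2800 62.6400 52.2800 38.5600 34.3600] k=[84 84 78 83 71 69 65 50 34 37]
t=21: x=[84.0000 83.2800 79.3200 80.9600 72.2000 68.7600 63.6800 49.8800 36.2800 36.6400] k=[84 78 82 76 70 71 63 54 39 42]
t=22: x=[83.2800 79.2000 80.8000 76.0000 70.8400 69.9200 62.8800 53.2800 41.1600 41.6400] k=[84 80 84 81 67 65 67 54 39 46]
t=23: x=[83.5200 80.9600 83.1600 79.6800 68.4400 65.4800 65.2000 53.7600 41.6400 45.1600] k=[79 81 78 82 71 62 66 54 41 46]
t=24: x=[79.2400 80.4000 78.8400 80.2000 71.2400 63.5600 64.0800 53.8800 43.1600 45.4000] k=[79 80 84 84 67 60 65 56 39 50]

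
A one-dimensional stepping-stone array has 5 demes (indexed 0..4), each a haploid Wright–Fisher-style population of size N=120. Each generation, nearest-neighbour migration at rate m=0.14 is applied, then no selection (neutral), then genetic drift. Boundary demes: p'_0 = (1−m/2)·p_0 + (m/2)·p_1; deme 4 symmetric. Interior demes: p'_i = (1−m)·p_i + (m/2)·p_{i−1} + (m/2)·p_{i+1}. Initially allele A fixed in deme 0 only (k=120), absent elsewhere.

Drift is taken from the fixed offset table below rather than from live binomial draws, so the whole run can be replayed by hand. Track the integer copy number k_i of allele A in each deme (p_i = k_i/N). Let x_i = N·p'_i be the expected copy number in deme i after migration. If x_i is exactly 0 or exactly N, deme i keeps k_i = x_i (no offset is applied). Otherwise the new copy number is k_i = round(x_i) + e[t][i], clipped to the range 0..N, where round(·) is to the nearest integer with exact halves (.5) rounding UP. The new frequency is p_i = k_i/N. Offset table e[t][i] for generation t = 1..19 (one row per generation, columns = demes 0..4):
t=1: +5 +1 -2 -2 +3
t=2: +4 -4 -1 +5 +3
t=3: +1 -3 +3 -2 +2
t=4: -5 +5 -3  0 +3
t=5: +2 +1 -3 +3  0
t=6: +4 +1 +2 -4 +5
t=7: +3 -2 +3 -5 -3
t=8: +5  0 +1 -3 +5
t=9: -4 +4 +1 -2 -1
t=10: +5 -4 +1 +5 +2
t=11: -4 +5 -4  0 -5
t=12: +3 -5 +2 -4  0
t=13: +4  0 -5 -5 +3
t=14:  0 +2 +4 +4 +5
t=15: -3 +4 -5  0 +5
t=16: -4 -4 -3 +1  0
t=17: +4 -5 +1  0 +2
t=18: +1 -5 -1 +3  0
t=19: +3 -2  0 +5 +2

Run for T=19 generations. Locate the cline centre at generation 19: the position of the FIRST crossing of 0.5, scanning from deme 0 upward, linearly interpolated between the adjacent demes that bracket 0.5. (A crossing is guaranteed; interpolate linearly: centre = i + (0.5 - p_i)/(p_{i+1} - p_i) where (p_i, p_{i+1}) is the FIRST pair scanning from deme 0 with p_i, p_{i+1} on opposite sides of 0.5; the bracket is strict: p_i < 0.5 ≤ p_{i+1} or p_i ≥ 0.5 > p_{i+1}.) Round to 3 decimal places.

t=0: k=[120 0 0 0 0]
t=1: x=[111.6000 8.4000 0.0000 0.0000 0.0000] k=[117 9 0 0 0]
t=2: x=[109.4400 15.9300 0.6300 0.0000 0.0000] k=[113 12 0 0 0]
t=3: x=[105.9300 18.2300 0.8400 0.0000 0.0000] k=[107 15 4 0 0]
t=4: x=[100.5600 20.6700 4.4900 0.2800 0.0000] k=[96 26 1 0 0]
t=5: x=[91.1000 29.1500 2.6800 0.0700 0.0000] k=[93 30 0 3 0]
t=6: x=[88.5900 32.3100 2.3100 2.5800 0.2100] k=[93 33 4 0 5]
t=7: x=[88.8000 35.1700 5.7500 0.6300 4.6500] k=[92 33 9 0 2]
t=8: x=[87.8700 35.4500 10.0500 0.7700 1.8600] k=[93 35 11 0 7]
t=9: x=[88.9400 37.3800 11.9100 1.2600 6.5100] k=[85 41 13 0 6]
t=10: x=[81.9200 42.1200 14.0500 1.3300 5.5800] k=[87 38 15 6 8]
t=11: x=[83.5700 39.8200 15.9800 6.7700 7.8600] k=[80 45 12 7 3]
t=12: x=[77.5500 45.1400 13.9600 7.0700 3.2800] k=[81 40 16 3 3]
t=13: x=[78.1300 41.1900 16.7700 3.9100 3.0000] k=[82 41 12 0 6]
t=14: x=[79.1300 41.8400 13.1900 1.2600 5.5800] k=[79 44 17 5 11]
t=15: x=[76.5500 44.5600 18.0500 6.2600 10.5800] k=[74 49 13 6 16]
t=16: x=[72.2500 48.2300 15.0300 7.1900 15.3000] k=[68 44 12 8 15]
t=17: x=[66.3200 43.4400 13.9600 8.7700 14.5100] k=[70 38 15 9 17]
t=18: x=[67.7600 38.6300 16.1900 9.9800 16.4400] k=[69 34 15 13 16]
t=19: x=[66.5500 35.1200 16.1900 13.3500 15.7900] k=[70 33 16 18 18]

0.270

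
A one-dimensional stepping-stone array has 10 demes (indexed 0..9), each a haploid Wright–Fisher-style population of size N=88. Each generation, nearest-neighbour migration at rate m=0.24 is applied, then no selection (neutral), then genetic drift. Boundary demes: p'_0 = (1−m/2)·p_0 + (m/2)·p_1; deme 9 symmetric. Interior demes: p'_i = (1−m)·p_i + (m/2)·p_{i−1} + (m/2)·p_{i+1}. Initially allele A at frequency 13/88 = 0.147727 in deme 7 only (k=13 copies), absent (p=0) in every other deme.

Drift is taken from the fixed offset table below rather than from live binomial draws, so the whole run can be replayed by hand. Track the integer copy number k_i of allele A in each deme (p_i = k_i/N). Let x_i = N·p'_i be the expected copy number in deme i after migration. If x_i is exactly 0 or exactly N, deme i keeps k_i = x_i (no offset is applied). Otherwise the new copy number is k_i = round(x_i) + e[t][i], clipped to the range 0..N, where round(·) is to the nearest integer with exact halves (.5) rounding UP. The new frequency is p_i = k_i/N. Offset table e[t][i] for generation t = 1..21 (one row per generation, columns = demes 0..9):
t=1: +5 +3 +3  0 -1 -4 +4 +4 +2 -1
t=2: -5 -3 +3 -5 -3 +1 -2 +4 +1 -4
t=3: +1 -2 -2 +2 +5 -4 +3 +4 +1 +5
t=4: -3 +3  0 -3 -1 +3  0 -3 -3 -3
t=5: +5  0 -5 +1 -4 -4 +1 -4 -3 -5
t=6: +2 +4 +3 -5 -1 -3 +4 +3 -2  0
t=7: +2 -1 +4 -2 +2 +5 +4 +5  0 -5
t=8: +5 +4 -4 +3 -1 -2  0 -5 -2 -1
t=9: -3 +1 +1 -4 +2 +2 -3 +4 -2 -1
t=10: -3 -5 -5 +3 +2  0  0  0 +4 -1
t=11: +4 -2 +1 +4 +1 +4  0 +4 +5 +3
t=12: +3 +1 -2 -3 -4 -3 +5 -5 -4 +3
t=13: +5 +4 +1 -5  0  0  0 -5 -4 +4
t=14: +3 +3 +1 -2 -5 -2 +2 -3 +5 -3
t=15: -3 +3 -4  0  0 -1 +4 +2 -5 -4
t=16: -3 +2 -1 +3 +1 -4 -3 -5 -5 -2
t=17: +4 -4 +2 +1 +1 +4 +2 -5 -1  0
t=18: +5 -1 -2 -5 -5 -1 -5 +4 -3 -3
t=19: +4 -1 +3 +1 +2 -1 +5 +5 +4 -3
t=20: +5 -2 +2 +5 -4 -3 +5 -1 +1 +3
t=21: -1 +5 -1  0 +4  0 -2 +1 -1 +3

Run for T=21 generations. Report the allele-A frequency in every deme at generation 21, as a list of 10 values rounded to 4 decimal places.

t=0: k=[0 0 0 0 0 0 0 13 0 0]
t=1: x=[0.0000 0.0000 0.0000 0.0000 0.0000 0.0000 1.5600 9.8800 1.5600 0.0000] k=[0 0 0 0 0 0 6 14 4 0]
t=2: x=[0.0000 0.0000 0.0000 0.0000 0.0000 0.7200 6.2400 11.8400 4.7200 0.4800] k=[0 0 0 0 0 2 4 16 6 0]
t=3: x=[0.0000 0.0000 0.0000 0.0000 0.2400 2.0000 5.2000 13.3600 6.4800 0.7200] k=[0 0 0 0 5 0 8 17 7 6]
t=4: x=[0.0000 0.0000 0.0000 0.6000 3.8000 1.5600 8.1200 14.7200 8.0800 6.1200] k=[0 0 0 0 3 5 8 12 5 3]
t=5: x=[0.0000 0.0000 0.0000 0.3600 2.8800 5.1200 8.1200 10.6800 5.6000 3.2400] k=[0 0 0 1 0 1 9 7 3 0]
t=6: x=[0.0000 0.0000 0.1200 0.7600 0.2400 1.8400 7.8000 6.7600 3.1200 0.3600] k=[0 0 3 0 0 0 12 10 1 0]
t=7: x=[0.0000 0.3600 2.2800 0.3600 0.0000 1.4400 10.3200 9.1600 1.9600 0.1200] k=[0 0 6 0 0 6 14 14 2 0]
t=8: x=[0.0000 0.7200 4.5600 0.7200 0.7200 6.2400 13.0400 12.5600 3.2000 0.2400] k=[0 5 1 4 0 4 13 8 1 0]
t=9: x=[0.6000 3.9200 1.8400 3.1600 0.9600 4.6000 11.3200 7.7600 1.7200 0.1200] k=[0 5 3 0 3 7 8 12 0 0]
t=10: x=[0.6000 4.1600 2.8800 0.7200 3.1200 6.6400 8.3600 10.0800 1.4400 0.0000] k=[0 0 0 4 5 7 8 10 5 0]
t=11: x=[0.0000 0.0000 0.4800 3.6400 5.1200 6.8800 8.1200 9.1600 5.0000 0.6000] k=[0 0 1 8 6 11 8 13 10 4]
t=12: x=[0.0000 0.1200 1.7200 6.9200 6.8400 10.0400 8.9600 12.0400 9.6400 4.7200] k=[0 1 0 4 3 7 14 7 6 8]
t=13: x=[0.1200 0.7600 0.6000 3.4000 3.6000 7.3600 12.3200 7.7200 6.3600 7.7600] k=[5 5 2 0 4 7 12 3 2 12]
t=14: x=[5.0000 4.6400 2.1200 0.7200 3.8800 7.2400 10.3200 3.9600 3.3200 10.8000] k=[8 8 3 0 0 5 12 1 8 8]
t=15: x=[8.0000 7.4000 3.2400 0.3600 0.6000 5.2400 9.8400 3.1600 7.1600 8.0000] k=[5 10 0 0 1 4 14 5 2 4]
t=16: x=[5.6000 8.2000 1.2000 0.1200 1.2400 4.8400 11.7200 5.7200 2.6000 3.7600] k=[3 10 0 3 2 1 9 1 0 2]
t=17: x=[3.8400 7.9600 1.5600 2.5200 2.0000 2.0800 7.0800 1.8400 0.3600 1.7600] k=[8 4 4 4 3 6 9 0 0 2]
t=18: x=[7.5200 4.4800 4.0000 3.8800 3.4800 6.0000 7.5600 1.0800 0.2400 1.7600] k=[13 3 2 0 0 5 3 5 0 0]
t=19: x=[11.8000 4.0800 1.8800 0.2400 0.6000 4.1600 3.4800 4.1600 0.6000 0.0000] k=[16 3 5 1 3 3 8 9 5 0]
t=20: x=[14.4400 4.8000 4.2800 1.7200 2.7600 3.6000 7.5200 8.4000 4.8800 0.6000] k=[19 3 6 7 0 1 13 7 6 4]
t=21: x=[17.0800 5.2800 5.7600 6.0400 0.9600 2.3200 10.8400 7.6000 5.8800 4.2400] k=[16 10 5 6 5 2 9 9 5 7]

[0.1818, 0.1136, 0.0568, 0.0682, 0.0568, 0.0227, 0.1023, 0.1023, 0.0568, 0.0795]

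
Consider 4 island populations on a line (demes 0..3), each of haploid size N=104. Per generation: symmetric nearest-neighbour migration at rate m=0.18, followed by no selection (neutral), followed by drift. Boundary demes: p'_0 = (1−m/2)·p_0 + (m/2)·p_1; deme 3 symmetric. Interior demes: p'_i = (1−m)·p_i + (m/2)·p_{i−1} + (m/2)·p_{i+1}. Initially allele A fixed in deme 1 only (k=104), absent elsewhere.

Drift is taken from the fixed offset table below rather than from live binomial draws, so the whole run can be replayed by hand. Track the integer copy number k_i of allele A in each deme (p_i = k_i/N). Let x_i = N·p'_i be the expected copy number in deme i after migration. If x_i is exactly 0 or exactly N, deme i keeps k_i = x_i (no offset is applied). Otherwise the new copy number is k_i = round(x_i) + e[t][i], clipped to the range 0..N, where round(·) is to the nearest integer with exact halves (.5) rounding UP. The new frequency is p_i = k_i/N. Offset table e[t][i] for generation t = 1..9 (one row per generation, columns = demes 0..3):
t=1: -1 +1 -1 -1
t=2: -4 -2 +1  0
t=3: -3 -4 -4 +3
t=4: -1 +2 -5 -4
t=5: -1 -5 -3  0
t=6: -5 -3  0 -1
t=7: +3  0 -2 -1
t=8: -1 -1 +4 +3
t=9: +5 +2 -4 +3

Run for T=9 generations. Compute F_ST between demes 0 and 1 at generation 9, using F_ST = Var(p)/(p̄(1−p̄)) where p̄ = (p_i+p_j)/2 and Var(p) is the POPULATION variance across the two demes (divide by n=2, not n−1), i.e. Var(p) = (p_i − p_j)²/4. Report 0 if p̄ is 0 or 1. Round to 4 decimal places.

0.0001

t=0: k=[0 104 0 0]
t=1: x=[9.3600 85.2800 9.3600 0.0000] k=[8 86 8 0]
t=2: x=[15.0200 71.9600 14.3000 0.7200] k=[11 70 15 1]
t=3: x=[16.3100 59.7400 18.6900 2.2600] k=[13 56 15 5]
t=4: x=[16.8700 48.4400 17.7900 5.9000] k=[16 50 13 2]
t=5: x=[19.0600 43.6100 15.3400 2.9900] k=[18 39 12 3]
t=6: x=[19.8900 34.6800 13.6200 3.8100] k=[15 32 14 3]
t=7: x=[16.5300 28.8500 14.6300 3.9900] k=[20 29 13 3]
t=8: x=[20.8100 26.7500 13.5400 3.9000] k=[20 26 18 7]
t=9: x=[20.5400 24.7400 17.7300 7.9900] k=[26 27 14 11]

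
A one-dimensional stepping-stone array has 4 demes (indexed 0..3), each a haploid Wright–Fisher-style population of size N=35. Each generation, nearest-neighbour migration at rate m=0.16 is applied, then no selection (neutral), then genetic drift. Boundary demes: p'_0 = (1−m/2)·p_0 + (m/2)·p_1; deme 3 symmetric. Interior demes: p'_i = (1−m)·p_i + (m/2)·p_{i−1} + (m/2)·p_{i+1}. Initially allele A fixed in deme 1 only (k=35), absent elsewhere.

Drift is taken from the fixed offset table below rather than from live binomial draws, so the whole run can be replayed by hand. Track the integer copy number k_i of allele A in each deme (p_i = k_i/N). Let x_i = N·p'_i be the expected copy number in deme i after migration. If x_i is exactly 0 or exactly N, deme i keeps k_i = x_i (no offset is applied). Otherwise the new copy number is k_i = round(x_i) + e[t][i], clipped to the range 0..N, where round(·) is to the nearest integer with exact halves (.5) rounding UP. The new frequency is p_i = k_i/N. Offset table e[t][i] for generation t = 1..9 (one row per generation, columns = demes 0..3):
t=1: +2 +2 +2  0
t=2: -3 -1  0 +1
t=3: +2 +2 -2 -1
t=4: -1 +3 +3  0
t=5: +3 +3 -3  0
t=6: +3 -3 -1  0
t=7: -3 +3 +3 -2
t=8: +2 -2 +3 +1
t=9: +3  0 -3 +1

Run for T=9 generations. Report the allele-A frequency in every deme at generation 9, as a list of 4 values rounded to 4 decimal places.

t=0: k=[0 35 0 0]
t=1: x=[2.8000 29.4000 2.8000 0.0000] k=[5 31 5 0]
t=2: x=[7.0800 26.8400 6.6800 0.4000] k=[4 26 7 1]
t=3: x=[5.7600 22.7200 8.0400 1.4800] k=[8 25 6 0]
t=4: x=[9.3600 22.1200 7.0400 0.4800] k=[8 25 10 0]
t=5: x=[9.3600 22.4400 10.4000 0.8000] k=[12 25 7 1]
t=6: x=[13.0400 22.5200 7.9600 1.4800] k=[16 20 7 1]
t=7: x=[16.3200 18.6400 7.5600 1.4800] k=[13 22 11 0]
t=8: x=[13.7200 20.4000 11.0000 0.8800] k=[16 18 14 2]
t=9: x=[16.1600 17.5200 13.3600 2.9600] k=[19 18 10 4]

[0.5429, 0.5143, 0.2857, 0.1143]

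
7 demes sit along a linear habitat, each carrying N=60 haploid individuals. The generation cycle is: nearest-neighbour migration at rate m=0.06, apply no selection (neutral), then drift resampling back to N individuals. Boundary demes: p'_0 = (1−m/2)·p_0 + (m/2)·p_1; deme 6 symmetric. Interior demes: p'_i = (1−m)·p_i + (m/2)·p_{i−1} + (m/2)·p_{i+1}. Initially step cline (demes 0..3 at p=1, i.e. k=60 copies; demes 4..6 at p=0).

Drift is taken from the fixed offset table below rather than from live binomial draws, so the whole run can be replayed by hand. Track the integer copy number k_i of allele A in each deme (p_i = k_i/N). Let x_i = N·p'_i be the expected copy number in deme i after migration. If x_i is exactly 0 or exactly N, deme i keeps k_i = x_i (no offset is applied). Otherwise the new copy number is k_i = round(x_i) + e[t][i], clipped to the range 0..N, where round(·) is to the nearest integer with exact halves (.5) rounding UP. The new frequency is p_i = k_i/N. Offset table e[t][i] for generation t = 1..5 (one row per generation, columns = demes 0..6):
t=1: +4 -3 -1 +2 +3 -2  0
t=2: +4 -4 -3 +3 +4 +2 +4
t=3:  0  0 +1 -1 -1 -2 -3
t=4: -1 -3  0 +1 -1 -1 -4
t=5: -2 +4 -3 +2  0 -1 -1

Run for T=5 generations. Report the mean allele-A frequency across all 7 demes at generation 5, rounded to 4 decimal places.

t=0: k=[60 60 60 60 0 0 0]
t=1: x=[60.0000 60.0000 60.0000 58.2000 1.8000 0.0000 0.0000] k=[60 60 60 60 5 0 0]
t=2: x=[60.0000 60.0000 60.0000 58.3500 6.5000 0.1500 0.0000] k=[60 60 60 60 11 2 0]
t=3: x=[60.0000 60.0000 60.0000 58.5300 12.2000 2.2100 0.0600] k=[60 60 60 58 11 0 0]
t=4: x=[60.0000 60.0000 59.9400 56.6500 12.0800 0.3300 0.0000] k=[60 60 60 58 11 0 0]
t=5: x=[60.0000 60.0000 59.9400 56.6500 12.0800 0.3300 0.0000] k=[60 60 57 59 12 0 0]

0.5905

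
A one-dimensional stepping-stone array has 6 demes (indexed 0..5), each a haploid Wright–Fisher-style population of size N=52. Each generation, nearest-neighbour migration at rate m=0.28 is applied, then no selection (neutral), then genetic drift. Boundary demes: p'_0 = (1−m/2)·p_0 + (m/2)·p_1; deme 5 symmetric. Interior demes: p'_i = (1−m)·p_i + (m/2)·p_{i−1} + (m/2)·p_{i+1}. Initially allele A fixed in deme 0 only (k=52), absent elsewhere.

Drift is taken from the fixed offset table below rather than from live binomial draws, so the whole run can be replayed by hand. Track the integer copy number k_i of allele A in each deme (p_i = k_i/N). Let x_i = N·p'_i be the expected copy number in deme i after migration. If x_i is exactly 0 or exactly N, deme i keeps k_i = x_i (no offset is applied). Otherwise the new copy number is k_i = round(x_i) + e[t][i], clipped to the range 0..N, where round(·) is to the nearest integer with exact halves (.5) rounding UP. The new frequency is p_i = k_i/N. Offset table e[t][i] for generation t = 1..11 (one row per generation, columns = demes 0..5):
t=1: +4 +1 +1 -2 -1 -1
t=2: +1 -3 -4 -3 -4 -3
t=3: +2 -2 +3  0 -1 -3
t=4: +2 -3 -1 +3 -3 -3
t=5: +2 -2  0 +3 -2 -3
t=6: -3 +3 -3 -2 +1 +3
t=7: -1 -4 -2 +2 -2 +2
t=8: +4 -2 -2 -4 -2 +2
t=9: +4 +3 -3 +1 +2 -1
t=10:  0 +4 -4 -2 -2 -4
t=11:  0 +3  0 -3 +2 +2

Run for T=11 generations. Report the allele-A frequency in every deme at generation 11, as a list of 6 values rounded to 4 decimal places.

[0.5385, 0.4038, 0.0577, 0.0000, 0.0577, 0.0385]

t=0: k=[52 0 0 0 0 0]
t=1: x=[44.7200 7.2800 0.0000 0.0000 0.0000 0.0000] k=[49 8 0 0 0 0]
t=2: x=[43.2600 12.6200 1.1200 0.0000 0.0000 0.0000] k=[44 10 0 0 0 0]
t=3: x=[39.2400 13.3600 1.4000 0.0000 0.0000 0.0000] k=[41 11 4 0 0 0]
t=4: x=[36.8000 14.2200 4.4200 0.5600 0.0000 0.0000] k=[39 11 3 4 0 0]
t=5: x=[35.0800 13.8000 4.2600 3.3000 0.5600 0.0000] k=[37 12 4 6 0 0]
t=6: x=[33.5000 14.3800 5.4000 4.8800 0.8400 0.0000] k=[31 17 2 3 2 0]
t=7: x=[29.0400 16.8600 4.2400 2.7200 1.8600 0.2800] k=[28 13 2 5 0 2]
t=8: x=[25.9000 13.5600 3.9600 3.8800 0.9800 1.7200] k=[30 12 2 0 0 4]
t=9: x=[27.4800 13.1200 3.1200 0.2800 0.5600 3.4400] k=[31 16 0 1 3 2]
t=10: x=[28.9000 15.8600 2.3800 1.1400 2.5800 2.1400] k=[29 20 0 0 1 0]
t=11: x=[27.7400 18.4600 2.8000 0.1400 0.7200 0.1400] k=[28 21 3 0 3 2]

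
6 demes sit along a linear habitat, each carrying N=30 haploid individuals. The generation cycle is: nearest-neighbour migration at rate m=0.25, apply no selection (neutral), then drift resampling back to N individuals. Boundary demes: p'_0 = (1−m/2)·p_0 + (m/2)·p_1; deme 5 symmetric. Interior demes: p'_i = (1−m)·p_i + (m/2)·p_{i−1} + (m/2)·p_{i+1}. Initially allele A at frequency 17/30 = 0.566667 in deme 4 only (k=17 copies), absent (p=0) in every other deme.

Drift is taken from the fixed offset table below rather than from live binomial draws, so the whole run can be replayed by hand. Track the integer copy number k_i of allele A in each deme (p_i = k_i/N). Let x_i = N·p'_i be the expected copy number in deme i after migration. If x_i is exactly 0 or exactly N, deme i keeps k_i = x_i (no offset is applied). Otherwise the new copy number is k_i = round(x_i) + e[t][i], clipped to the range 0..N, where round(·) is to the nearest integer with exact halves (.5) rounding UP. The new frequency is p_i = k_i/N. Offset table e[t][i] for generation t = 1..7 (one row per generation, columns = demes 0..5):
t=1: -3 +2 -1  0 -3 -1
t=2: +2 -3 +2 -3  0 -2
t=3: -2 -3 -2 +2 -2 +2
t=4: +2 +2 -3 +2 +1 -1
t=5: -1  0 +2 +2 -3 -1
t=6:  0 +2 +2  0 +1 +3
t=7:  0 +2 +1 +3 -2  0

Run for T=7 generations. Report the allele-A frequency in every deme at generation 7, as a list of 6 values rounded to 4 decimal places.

t=0: k=[0 0 0 0 17 0]
t=1: x=[0.0000 0.0000 0.0000 2.1250 12.7500 2.1250] k=[0 0 0 2 10 1]
t=2: x=[0.0000 0.0000 0.2500 2.7500 7.8750 2.1250] k=[0 0 2 0 8 0]
t=3: x=[0.0000 0.2500 1.5000 1.2500 6.0000 1.0000] k=[0 0 0 3 4 3]
t=4: x=[0.0000 0.0000 0.3750 2.7500 3.7500 3.1250] k=[0 0 0 5 5 2]
t=5: x=[0.0000 0.0000 0.6250 4.3750 4.6250 2.3750] k=[0 0 3 6 2 1]
t=6: x=[0.0000 0.3750 3.0000 5.1250 2.3750 1.1250] k=[0 2 5 5 3 4]
t=7: x=[0.2500 2.1250 4.6250 4.7500 3.3750 3.8750] k=[0 4 6 8 1 4]

[0.0000, 0.1333, 0.2000, 0.2667, 0.0333, 0.1333]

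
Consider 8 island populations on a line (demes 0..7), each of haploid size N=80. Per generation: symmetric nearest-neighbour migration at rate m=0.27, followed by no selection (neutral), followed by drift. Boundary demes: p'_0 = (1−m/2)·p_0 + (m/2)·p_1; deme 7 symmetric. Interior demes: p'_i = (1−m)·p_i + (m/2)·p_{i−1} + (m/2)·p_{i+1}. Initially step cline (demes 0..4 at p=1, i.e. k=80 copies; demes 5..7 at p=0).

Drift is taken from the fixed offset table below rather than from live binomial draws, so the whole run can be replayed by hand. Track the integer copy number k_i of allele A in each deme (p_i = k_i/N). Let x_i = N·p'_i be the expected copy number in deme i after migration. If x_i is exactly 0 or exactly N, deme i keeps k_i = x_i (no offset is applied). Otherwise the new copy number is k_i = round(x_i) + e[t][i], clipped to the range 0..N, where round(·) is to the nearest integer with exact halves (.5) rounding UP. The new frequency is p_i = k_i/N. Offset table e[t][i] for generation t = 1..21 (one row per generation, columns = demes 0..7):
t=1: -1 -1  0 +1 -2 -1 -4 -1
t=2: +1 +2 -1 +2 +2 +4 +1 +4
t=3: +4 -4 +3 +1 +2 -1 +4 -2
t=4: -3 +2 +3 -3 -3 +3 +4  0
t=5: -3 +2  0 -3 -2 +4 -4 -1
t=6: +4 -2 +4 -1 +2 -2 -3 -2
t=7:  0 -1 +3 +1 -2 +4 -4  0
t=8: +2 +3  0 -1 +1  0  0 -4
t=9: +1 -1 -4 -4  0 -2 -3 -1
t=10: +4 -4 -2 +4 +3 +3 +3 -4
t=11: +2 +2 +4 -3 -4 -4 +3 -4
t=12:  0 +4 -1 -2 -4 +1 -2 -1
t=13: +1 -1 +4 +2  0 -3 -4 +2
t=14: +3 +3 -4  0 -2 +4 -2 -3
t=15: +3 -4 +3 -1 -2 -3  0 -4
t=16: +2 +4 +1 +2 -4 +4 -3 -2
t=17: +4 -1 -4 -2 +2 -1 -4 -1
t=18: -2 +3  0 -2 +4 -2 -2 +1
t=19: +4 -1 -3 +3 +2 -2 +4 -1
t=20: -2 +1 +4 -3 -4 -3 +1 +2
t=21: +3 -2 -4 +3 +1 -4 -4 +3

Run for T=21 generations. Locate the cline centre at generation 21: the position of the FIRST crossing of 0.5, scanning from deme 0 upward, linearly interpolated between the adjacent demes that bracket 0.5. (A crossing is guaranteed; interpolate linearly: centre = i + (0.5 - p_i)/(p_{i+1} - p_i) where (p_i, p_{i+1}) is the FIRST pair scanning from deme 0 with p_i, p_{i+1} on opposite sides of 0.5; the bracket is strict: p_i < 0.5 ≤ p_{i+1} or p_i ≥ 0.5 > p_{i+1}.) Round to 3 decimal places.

4.045

t=0: k=[80 80 80 80 80 0 0 0]
t=1: x=[80.0000 80.0000 80.0000 80.0000 69.2000 10.8000 0.0000 0.0000] k=[80 80 80 80 67 10 0 0]
t=2: x=[80.0000 80.0000 80.0000 78.2450 61.0600 16.3450 1.3500 0.0000] k=[80 80 80 80 63 20 2 0]
t=3: x=[80.0000 80.0000 80.0000 77.7050 59.4900 23.3750 4.1600 0.2700] k=[80 80 80 79 61 22 8 0]
t=4: x=[80.0000 80.0000 79.8650 76.7050 58.1650 25.3750 8.8100 1.0800] k=[80 80 80 74 55 28 13 1]
t=5: x=[80.0000 80.0000 79.1900 72.2450 53.9200 29.6200 13.4050 2.6200] k=[80 80 79 69 52 34 9 2]
t=6: x=[80.0000 79.8650 77.7850 68.0550 51.8650 33.0550 11.4300 2.9450] k=[80 78 80 67 54 31 8 1]
t=7: x=[79.7300 78.5400 77.9750 67.0000 52.6500 31.0000 10.1600 1.9450] k=[80 78 80 68 51 35 6 2]
t=8: x=[79.7300 78.5400 78.1100 67.3250 51.1350 33.2450 9.3750 2.5400] k=[80 80 78 66 52 33 9 0]
t=9: x=[80.0000 79.7300 76.6500 65.7300 51.3250 32.3250 11.0250 1.2150] k=[80 79 73 62 51 30 8 0]
t=10: x=[79.8650 78.3250 72.3250 62.0000 49.6500 29.8650 9.8900 1.0800] k=[80 74 70 66 53 33 13 0]
t=11: x=[79.1900 74.2700 70.0000 64.7850 52.0550 33.0000 13.9450 1.7550] k=[80 76 74 62 48 29 17 0]
t=12: x=[79.4600 76.2700 72.6500 61.7300 47.3250 29.9450 16.3250 2.2950] k=[79 80 72 60 43 31 14 1]
t=13: x=[79.1350 78.7850 71.4600 59.3250 43.6750 30.3250 14.5400 2.7550] k=[80 78 75 61 44 27 11 5]
t=14: x=[79.7300 77.8650 73.5150 60.5950 44.0000 27.1350 12.3500 5.8100] k=[80 80 70 61 42 31 10 3]
t=15: x=[80.0000 78.6500 70.1350 59.6500 43.0800 29.6500 11.8900 3.9450] k=[80 75 73 59 41 27 12 0]
t=16: x=[79.3250 75.4050 71.3800 58.4600 41.5400 26.8650 12.4050 1.6200] k=[80 79 72 60 38 31 9 0]
t=17: x=[79.8650 78.1900 71.3250 58.6500 40.0250 28.9750 10.7550 1.2150] k=[80 77 67 57 42 28 7 0]
t=18: x=[79.5950 76.0550 67.0000 56.3250 42.1350 27.0550 8.8900 0.9450] k=[78 79 67 54 46 25 7 2]
t=19: x=[78.1350 77.2450 66.8650 54.6750 44.2450 25.4050 8.7550 2.6750] k=[80 76 64 58 46 23 13 2]
t=20: x=[79.4600 74.9200 64.8100 57.1900 44.5150 24.7550 12.8650 3.4850] k=[77 76 69 54 41 22 14 5]
t=21: x=[76.8650 75.1900 67.9200 54.2700 40.1900 23.4850 13.8650 6.2150] k=[80 73 64 57 41 19 10 9]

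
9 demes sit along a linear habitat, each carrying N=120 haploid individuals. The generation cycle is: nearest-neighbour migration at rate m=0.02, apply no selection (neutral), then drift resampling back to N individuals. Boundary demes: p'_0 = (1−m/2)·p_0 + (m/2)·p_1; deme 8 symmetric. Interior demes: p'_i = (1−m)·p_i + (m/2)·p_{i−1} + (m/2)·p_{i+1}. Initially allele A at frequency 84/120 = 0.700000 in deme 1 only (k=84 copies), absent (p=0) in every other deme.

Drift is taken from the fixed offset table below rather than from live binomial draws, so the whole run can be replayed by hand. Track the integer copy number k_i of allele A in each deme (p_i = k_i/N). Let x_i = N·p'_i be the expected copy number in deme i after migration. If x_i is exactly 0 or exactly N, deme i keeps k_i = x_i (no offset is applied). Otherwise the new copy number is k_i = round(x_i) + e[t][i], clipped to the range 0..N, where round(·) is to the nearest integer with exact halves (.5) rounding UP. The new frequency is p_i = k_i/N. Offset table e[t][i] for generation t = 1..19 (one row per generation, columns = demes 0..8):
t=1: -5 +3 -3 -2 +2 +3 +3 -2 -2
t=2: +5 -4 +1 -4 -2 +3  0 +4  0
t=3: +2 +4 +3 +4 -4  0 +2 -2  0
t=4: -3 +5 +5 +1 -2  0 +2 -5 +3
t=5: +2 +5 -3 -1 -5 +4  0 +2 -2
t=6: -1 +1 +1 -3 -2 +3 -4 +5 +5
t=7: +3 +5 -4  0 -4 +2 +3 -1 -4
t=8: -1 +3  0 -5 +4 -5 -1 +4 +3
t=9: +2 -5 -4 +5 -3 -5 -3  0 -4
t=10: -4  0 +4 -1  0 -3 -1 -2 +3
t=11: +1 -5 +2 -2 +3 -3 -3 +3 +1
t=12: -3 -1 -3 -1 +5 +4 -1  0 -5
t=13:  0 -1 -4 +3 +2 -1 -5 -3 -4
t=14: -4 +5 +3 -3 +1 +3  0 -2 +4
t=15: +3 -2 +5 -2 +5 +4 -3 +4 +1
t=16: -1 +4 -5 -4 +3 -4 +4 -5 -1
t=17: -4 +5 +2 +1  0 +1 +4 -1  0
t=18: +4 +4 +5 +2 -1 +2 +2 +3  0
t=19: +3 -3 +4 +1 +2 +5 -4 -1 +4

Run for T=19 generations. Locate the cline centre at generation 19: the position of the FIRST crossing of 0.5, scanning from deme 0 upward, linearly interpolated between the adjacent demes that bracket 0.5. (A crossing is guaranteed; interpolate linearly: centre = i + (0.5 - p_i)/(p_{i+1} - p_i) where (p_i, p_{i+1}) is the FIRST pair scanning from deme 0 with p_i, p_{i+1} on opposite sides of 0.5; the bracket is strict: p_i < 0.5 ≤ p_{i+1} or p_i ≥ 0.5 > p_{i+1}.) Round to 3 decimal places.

0.644

t=0: k=[0 84 0 0 0 0 0 0 0]
t=1: x=[0.8400 82.3200 0.8400 0.0000 0.0000 0.0000 0.0000 0.0000 0.0000] k=[0 85 0 0 0 0 0 0 0]
t=2: x=[0.8500 83.3000 0.8500 0.0000 0.0000 0.0000 0.0000 0.0000 0.0000] k=[6 79 2 0 0 0 0 0 0]
t=3: x=[6.7300 77.5000 2.7500 0.0200 0.0000 0.0000 0.0000 0.0000 0.0000] k=[9 82 6 4 0 0 0 0 0]
t=4: x=[9.7300 80.5100 6.7400 3.9800 0.0400 0.0000 0.0000 0.0000 0.0000] k=[7 86 12 5 0 0 0 0 0]
t=5: x=[7.7900 84.4700 12.6700 5.0200 0.0500 0.0000 0.0000 0.0000 0.0000] k=[10 89 10 4 0 0 0 0 0]
t=6: x=[10.7900 87.4200 10.7300 4.0200 0.0400 0.0000 0.0000 0.0000 0.0000] k=[10 88 12 1 0 0 0 0 0]
t=7: x=[10.7800 86.4600 12.6500 1.1000 0.0100 0.0000 0.0000 0.0000 0.0000] k=[14 91 9 1 0 0 0 0 0]
t=8: x=[14.7700 89.4100 9.7400 1.0700 0.0100 0.0000 0.0000 0.0000 0.0000] k=[14 92 10 0 4 0 0 0 0]
t=9: x=[14.7800 90.4000 10.7200 0.1400 3.9200 0.0400 0.0000 0.0000 0.0000] k=[17 85 7 5 1 0 0 0 0]
t=10: x=[17.6800 83.5400 7.7600 4.9800 1.0300 0.0100 0.0000 0.0000 0.0000] k=[14 84 12 4 1 0 0 0 0]
t=11: x=[14.7000 82.5800 12.6400 4.0500 1.0200 0.0100 0.0000 0.0000 0.0000] k=[16 78 15 2 4 0 0 0 0]
t=12: x=[16.6200 76.7500 15.5000 2.1500 3.9400 0.0400 0.0000 0.0000 0.0000] k=[14 76 13 1 9 4 0 0 0]
t=13: x=[14.6200 74.7500 13.5100 1.2000 8.8700 4.0100 0.0400 0.0000 0.0000] k=[15 74 10 4 11 3 0 0 0]
t=14: x=[15.5900 72.7700 10.5800 4.1300 10.8500 3.0500 0.0300 0.0000 0.0000] k=[12 78 14 1 12 6 0 0 0]
t=15: x=[12.6600 76.7000 14.5100 1.2400 11.8300 6.0000 0.0600 0.0000 0.0000] k=[16 75 20 0 17 10 0 0 0]
t=16: x=[16.5900 73.8600 20.3500 0.3700 16.7600 9.9700 0.1000 0.0000 0.0000] k=[16 78 15 0 20 6 4 0 0]
t=17: x=[16.6200 76.7500 15.4800 0.3500 19.6600 6.1200 3.9800 0.0400 0.0000] k=[13 82 17 1 20 7 8 0 0]
t=18: x=[13.6900 80.6600 17.4900 1.3500 19.6800 7.1400 7.9100 0.0800 0.0000] k=[18 85 22 3 19 9 10 3 0]
t=19: x=[18.6700 83.7000 22.4400 3.3500 18.7400 9.1100 9.9200 3.0400 0.0300] k=[22 81 26 4 21 14 6 2 4]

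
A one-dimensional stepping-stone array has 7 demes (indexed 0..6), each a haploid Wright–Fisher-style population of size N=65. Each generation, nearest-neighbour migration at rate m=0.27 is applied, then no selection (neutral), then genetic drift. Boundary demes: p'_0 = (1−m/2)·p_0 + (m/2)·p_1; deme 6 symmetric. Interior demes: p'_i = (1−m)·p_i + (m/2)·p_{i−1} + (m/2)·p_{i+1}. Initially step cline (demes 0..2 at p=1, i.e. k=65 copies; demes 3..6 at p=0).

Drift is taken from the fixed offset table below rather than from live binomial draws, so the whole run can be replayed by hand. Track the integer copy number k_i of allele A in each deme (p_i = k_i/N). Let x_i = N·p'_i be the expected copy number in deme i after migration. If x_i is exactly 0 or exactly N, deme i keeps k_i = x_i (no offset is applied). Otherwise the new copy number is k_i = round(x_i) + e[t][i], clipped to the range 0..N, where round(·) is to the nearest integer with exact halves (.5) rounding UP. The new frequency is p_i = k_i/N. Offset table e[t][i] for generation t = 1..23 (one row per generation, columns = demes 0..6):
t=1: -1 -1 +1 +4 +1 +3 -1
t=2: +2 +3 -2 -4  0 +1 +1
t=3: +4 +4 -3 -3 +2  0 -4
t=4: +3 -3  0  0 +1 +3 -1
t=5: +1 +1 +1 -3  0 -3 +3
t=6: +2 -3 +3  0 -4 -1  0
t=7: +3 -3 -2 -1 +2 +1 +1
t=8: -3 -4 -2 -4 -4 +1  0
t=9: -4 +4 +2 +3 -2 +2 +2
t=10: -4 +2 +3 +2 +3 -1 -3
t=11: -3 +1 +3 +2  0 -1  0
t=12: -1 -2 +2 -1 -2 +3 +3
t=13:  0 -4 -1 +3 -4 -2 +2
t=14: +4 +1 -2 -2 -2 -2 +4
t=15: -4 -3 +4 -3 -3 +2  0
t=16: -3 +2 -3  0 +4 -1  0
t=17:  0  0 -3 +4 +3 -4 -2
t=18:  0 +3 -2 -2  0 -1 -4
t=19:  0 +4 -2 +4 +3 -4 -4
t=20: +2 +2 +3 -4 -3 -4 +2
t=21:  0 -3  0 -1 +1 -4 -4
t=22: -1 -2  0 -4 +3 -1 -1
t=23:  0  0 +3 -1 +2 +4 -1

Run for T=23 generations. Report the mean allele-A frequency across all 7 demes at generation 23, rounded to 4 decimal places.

t=0: k=[65 65 65 0 0 0 0]
t=1: x=[65.0000 65.0000 56.2250 8.7750 0.0000 0.0000 0.0000] k=[65 65 57 13 0 0 0]
t=2: x=[65.0000 63.9200 52.1400 17.1850 1.7550 0.0000 0.0000] k=[65 65 50 13 2 0 0]
t=3: x=[65.0000 62.9750 47.0300 16.5100 3.2150 0.2700 0.0000] k=[65 65 44 14 5 0 0]
t=4: x=[65.0000 62.1650 42.7850 16.8350 5.5400 0.6750 0.0000] k=[65 59 43 17 7 4 0]
t=5: x=[64.1900 57.6500 41.6500 19.1600 7.9450 3.8650 0.5400] k=[65 59 43 16 8 1 4]
t=6: x=[64.1900 57.6500 41.5150 18.5650 8.1350 2.3500 3.5950] k=[65 55 45 19 4 1 4]
t=7: x=[63.6500 55.0000 42.8400 20.4850 5.6200 1.8100 3.5950] k=[65 52 41 19 8 3 5]
t=8: x=[63.2450 52.2700 39.5150 20.4850 8.8100 3.9450 4.7300] k=[60 48 38 16 5 5 5]
t=9: x=[58.3800 48.2700 36.3800 17.4850 6.4850 5.0000 5.0000] k=[54 52 38 20 4 7 7]
t=10: x=[53.7300 50.3800 37.4600 20.2700 6.5650 6.5950 7.0000] k=[50 52 40 22 10 6 4]
t=11: x=[50.2700 50.1100 39.1900 22.8100 11.0800 6.2700 4.2700] k=[47 51 42 25 11 5 4]
t=12: x=[47.5400 49.2450 40.9200 25.4050 12.0800 5.6750 4.1350] k=[47 47 43 24 10 9 7]
t=13: x=[47.0000 46.4600 40.9750 24.6750 11.7550 8.8650 7.2700] k=[47 42 40 28 8 7 9]
t=14: x=[46.3250 42.4050 38.6500 26.9200 10.5650 7.4050 8.7300] k=[50 43 37 25 9 5 13]
t=15: x=[49.0550 43.1350 36.1900 24.4600 10.6200 6.6200 11.9200] k=[45 40 40 21 8 9 12]
t=16: x=[44.3250 40.6750 37.4350 21.8100 9.8900 9.2700 11.5950] k=[41 43 34 22 14 8 12]
t=17: x=[41.2700 41.5150 33.5950 22.5400 14.2700 9.3500 11.4600] k=[41 42 31 27 17 5 9]
t=18: x=[41.1350 40.3800 31.9450 26.1900 16.7300 7.1600 8.4600] k=[41 43 30 24 17 6 4]
t=19: x=[41.2700 40.9750 30.9450 23.8650 16.4600 7.2150 4.2700] k=[41 45 29 28 19 3 0]
t=20: x=[41.5400 42.3000 31.0250 26.9200 18.0550 4.7550 0.4050] k=[44 44 34 23 15 1 2]
t=21: x=[44.0000 42.6500 33.8650 23.4050 14.1900 3.0250 1.8650] k=[44 40 34 22 15 0 0]
t=22: x=[43.4600 39.7300 33.1900 22.6750 13.9200 2.0250 0.0000] k=[42 38 33 19 17 1 0]
t=23: x=[41.4600 37.8650 31.7850 20.6200 15.1100 3.0250 0.1350] k=[41 38 35 20 17 7 0]

0.3473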